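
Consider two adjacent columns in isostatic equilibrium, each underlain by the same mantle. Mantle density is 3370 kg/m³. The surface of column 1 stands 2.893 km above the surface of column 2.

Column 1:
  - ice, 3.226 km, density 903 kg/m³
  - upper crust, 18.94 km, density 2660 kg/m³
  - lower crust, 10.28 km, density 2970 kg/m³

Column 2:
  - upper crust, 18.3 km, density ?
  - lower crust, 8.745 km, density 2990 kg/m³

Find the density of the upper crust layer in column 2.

2690 kg/m³

Take the compensation level at the base of the deeper column (depth z_c below the surface of column 1) and equate Σ ρ_i t_i down to z_c; mantle fills any gap and the z_c terms cancel.
Column 1: 3.226×903 + 18.94×2660 + 10.28×2970 + (z_c − 32.446)×3370
Column 2: 2.893×0 + 18.3×ρ + 8.745×2990 + (z_c − 2.893 − 27.045)×3370
The z_c×3370 term appears on both sides and cancels. Collect the known terms of each column as K = Σ(ρt)_known − 3370 × (depth of known layers): K_1 = 83825.078 − 3370×32.446 = −25517.942; K_2 = 26147.55 − 3370×(2.893 + 27.045) = −74743.51.
Balance: K_1 = K_2 + 18.3×ρ, so ρ = (K_1 − K_2)/18.3 = 49225.6/18.3 = 2690 kg/m³.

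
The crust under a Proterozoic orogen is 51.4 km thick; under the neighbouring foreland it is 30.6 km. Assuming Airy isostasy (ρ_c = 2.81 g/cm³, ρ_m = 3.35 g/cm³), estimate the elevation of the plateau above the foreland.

Excess crust Δ = 51.4 km − 30.6 km = 20.8 km, split between elevation h and root r with h + r = Δ.
Airy balance ρ_c h = (ρ_m − ρ_c) r gives r = h ρ_c/(ρ_m − ρ_c), so h (1 + ρ_c/(ρ_m − ρ_c)) = Δ, i.e. h = Δ (ρ_m − ρ_c)/ρ_m.
h = 20.8 km × 0.54/3.35 = 3.35 km.

3.35 km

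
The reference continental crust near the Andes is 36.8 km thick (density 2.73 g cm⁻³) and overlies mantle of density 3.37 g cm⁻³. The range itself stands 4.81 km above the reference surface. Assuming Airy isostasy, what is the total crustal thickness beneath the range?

62.1 km

Root depth r = h ρ_c / (ρ_m − ρ_c) = 4.81 km × 2.73 / 0.64 = 20.52 km.
Total thickness = T + h + r = 36.8 km + 4.81 km + 20.52 km = 62.1 km.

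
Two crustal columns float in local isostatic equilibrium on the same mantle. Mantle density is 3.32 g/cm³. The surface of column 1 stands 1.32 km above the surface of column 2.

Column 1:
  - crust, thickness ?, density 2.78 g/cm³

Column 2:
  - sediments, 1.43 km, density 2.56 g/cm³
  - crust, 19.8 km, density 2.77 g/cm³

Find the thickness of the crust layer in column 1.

Take the compensation level at the base of the deeper column (depth z_c below the surface of column 1) and equate Σ ρ_i t_i down to z_c; mantle fills any gap and the z_c terms cancel.
Column 1: x×2.78 + (z_c − 0 − x)×3.32
Column 2: 1.32×0 + 1.43×2.56 + 19.8×2.77 + (z_c − 1.32 − 21.23)×3.32
The z_c×3.32 term appears on both sides and cancels. Collect the known terms of each column as K = Σ(ρt)_known − 3.32 × (depth of known layers): K_1 = 0 − 3.32×0 = 0; K_2 = 58.5068 − 3.32×(1.32 + 21.23) = −16.3592.
Balance: K_1 − x×(3.32 − 2.78) = K_2, so x = (K_1 − K_2)/(3.32 − 2.78) = 16.3592/0.54 = 30.3 km.

30.3 km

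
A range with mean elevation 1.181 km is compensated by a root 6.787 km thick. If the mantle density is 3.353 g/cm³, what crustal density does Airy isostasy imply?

ρ_c h = (ρ_m − ρ_c) r → ρ_c (h + r) = ρ_m r → ρ_c = ρ_m r / (h + r).
ρ_c = 3.353 × 6.787 km / (1.181 km + 6.787 km) = 2.86 g/cm³.

2.86 g/cm³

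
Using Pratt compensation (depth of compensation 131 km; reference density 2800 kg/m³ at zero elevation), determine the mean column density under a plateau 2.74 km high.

Pratt balance: ρ_ref D = ρ (D + h).
ρ = ρ_ref D/(D + h) = 2800 × 131 km/(131 km + 2.74 km) = 2740 kg/m³.

2740 kg/m³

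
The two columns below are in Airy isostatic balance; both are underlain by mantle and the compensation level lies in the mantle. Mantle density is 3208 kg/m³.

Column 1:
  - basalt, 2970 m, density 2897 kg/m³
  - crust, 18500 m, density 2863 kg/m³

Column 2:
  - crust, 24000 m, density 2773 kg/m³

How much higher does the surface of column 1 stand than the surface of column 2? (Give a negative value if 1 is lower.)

−977 m

For any compensation level in the mantle, the mantle terms cancel and isostasy reduces to e = (Σt_1 − Σt_2) − (Σ(ρt)_1 − Σ(ρt)_2) / ρ_m.
Σt_1 = 21470 m; Σt_2 = 24000 m; Σ(ρt)_1 = 61569590; Σ(ρt)_2 = 66552000 (in m·kg/m³).
e = (21470 − 24000) − (61569590 − 66552000) / 3208 = −977 m.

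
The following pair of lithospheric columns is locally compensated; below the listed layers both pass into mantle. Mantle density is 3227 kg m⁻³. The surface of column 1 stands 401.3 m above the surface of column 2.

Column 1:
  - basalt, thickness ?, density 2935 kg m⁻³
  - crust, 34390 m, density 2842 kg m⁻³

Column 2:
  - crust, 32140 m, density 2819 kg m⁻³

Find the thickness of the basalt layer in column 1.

Take the compensation level at the base of the deeper column (depth z_c below the surface of column 1) and equate Σ ρ_i t_i down to z_c; mantle fills any gap and the z_c terms cancel.
Column 1: x×2935 + 34390×2842 + (z_c − 34390 − x)×3227
Column 2: 401.3×0 + 32140×2819 + (z_c − 401.3 − 32140)×3227
The z_c×3227 term appears on both sides and cancels. Collect the known terms of each column as K = Σ(ρt)_known − 3227 × (depth of known layers): K_1 = 97736380 − 3227×34390 = −13240150; K_2 = 90602660 − 3227×(401.3 + 32140) = −14408115.1.
Balance: K_1 − x×(3227 − 2935) = K_2, so x = (K_1 − K_2)/(3227 − 2935) = 1167970/292 = 4000 m.

4000 m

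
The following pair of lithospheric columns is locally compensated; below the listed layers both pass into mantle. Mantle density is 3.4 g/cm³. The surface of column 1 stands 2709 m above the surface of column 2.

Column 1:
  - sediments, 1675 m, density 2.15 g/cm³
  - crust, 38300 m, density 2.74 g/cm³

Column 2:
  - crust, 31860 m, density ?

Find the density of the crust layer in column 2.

2.83 g/cm³

Take the compensation level at the base of the deeper column (depth z_c below the surface of column 1) and equate Σ ρ_i t_i down to z_c; mantle fills any gap and the z_c terms cancel.
Column 1: 1675×2.15 + 38300×2.74 + (z_c − 39975)×3.4
Column 2: 2709×0 + 31860×ρ + (z_c − 2709 − 31860)×3.4
The z_c×3.4 term appears on both sides and cancels. Collect the known terms of each column as K = Σ(ρt)_known − 3.4 × (depth of known layers): K_1 = 108543.25 − 3.4×39975 = −27371.75; K_2 = 0 − 3.4×(2709 + 31860) = −117534.6.
Balance: K_1 = K_2 + 31860×ρ, so ρ = (K_1 − K_2)/31860 = 90162.9/31860 = 2.83 g/cm³.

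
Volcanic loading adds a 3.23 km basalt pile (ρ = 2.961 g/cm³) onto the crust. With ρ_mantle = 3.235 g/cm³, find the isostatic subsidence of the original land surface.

2.96 km

Subaerial loading: s = t ρ_load / ρ_m.
s = 3.23 km × 2.961/3.235 = 2.96 km.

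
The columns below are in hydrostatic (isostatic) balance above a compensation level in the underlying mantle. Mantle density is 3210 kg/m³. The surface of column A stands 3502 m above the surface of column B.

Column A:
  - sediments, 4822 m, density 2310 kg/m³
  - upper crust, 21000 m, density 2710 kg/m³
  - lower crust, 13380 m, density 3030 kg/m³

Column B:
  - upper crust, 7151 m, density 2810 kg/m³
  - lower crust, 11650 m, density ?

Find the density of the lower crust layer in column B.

Take the compensation level at the base of the deeper column (depth z_c below the surface of column A) and equate Σ ρ_i t_i down to z_c; mantle fills any gap and the z_c terms cancel.
Column A: 4822×2310 + 21000×2710 + 13380×3030 + (z_c − 39202)×3210
Column B: 3502×0 + 7151×2810 + 11650×ρ + (z_c − 3502 − 18801)×3210
The z_c×3210 term appears on both sides and cancels. Collect the known terms of each column as K = Σ(ρt)_known − 3210 × (depth of known layers): K_A = 108590220 − 3210×39202 = −17248200; K_B = 20094310 − 3210×(3502 + 18801) = −51498320.
Balance: K_A = K_B + 11650×ρ, so ρ = (K_A − K_B)/11650 = 34250100/11650 = 2940 kg/m³.

2940 kg/m³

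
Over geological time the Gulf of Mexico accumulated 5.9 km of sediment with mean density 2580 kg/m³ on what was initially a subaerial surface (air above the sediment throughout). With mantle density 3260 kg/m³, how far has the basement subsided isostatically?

Subaerial load: s = t ρ_sed / ρ_m = 5.9 km × 2580/3260 = 4.67 km.

4.67 km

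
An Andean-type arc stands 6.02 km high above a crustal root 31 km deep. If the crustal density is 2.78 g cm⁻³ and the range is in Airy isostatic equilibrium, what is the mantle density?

3.32 g cm⁻³

Airy balance: ρ_c h = (ρ_m − ρ_c) r → ρ_m = ρ_c (1 + h/r).
ρ_m = 2.78 × (1 + 6.02 km/31 km) = 3.32 g cm⁻³.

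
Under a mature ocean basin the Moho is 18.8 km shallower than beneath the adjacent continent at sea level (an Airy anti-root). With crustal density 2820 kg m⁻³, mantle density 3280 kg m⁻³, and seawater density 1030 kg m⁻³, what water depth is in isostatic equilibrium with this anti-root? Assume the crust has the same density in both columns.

Replacing a thickness d of crust by seawater at the top must be balanced by replacing crust with mantle at the base: d (ρ_c − ρ_w) = a (ρ_m − ρ_c).
d = a (ρ_m − ρ_c)/(ρ_c − ρ_w) = 18.8 km × 460/1790 = 4.83 km.

4.83 km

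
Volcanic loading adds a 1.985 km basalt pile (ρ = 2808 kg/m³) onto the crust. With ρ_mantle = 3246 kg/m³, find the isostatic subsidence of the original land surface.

1.72 km

Subaerial loading: s = t ρ_load / ρ_m.
s = 1.985 km × 2808/3246 = 1.72 km.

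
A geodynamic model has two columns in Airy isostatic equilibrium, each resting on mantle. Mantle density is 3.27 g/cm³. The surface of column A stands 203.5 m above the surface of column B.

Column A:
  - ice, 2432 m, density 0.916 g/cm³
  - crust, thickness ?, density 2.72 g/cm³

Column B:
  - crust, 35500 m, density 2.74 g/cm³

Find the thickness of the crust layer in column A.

25000 m

Take the compensation level at the base of the deeper column (depth z_c below the surface of column A) and equate Σ ρ_i t_i down to z_c; mantle fills any gap and the z_c terms cancel.
Column A: 2432×0.916 + x×2.72 + (z_c − 2432 − x)×3.27
Column B: 203.5×0 + 35500×2.74 + (z_c − 203.5 − 35500)×3.27
The z_c×3.27 term appears on both sides and cancels. Collect the known terms of each column as K = Σ(ρt)_known − 3.27 × (depth of known layers): K_A = 2227.712 − 3.27×2432 = −5724.928; K_B = 97270 − 3.27×(203.5 + 35500) = −19480.445.
Balance: K_A − x×(3.27 − 2.72) = K_B, so x = (K_A − K_B)/(3.27 − 2.72) = 13755.5/0.55 = 25000 m.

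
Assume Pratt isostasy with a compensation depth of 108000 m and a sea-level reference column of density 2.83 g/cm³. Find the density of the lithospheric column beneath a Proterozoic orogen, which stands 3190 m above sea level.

2.75 g/cm³

Pratt balance: ρ_ref D = ρ (D + h).
ρ = ρ_ref D/(D + h) = 2.83 × 108000 m/(108000 m + 3190 m) = 2.75 g/cm³.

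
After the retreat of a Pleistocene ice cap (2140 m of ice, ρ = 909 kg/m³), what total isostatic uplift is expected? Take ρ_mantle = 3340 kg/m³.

582 m

Removing the load lets mantle flow back in; uplift u satisfies ρ_ice t = ρ_m u.
u = t ρ_ice/ρ_m = 2140 m × 909/3340 = 582 m.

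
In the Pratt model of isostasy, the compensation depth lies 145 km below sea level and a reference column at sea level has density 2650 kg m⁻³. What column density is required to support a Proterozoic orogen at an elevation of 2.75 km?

Pratt balance: ρ_ref D = ρ (D + h).
ρ = ρ_ref D/(D + h) = 2650 × 145 km/(145 km + 2.75 km) = 2600 kg m⁻³.

2600 kg m⁻³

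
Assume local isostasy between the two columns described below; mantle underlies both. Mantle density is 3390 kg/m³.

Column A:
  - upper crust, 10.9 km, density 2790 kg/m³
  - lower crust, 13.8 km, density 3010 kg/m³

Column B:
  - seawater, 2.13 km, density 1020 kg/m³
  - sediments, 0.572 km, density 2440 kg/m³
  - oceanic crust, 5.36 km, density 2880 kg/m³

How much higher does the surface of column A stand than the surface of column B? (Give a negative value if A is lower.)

1.02 km

For any compensation level in the mantle, the mantle terms cancel and isostasy reduces to e = (Σt_A − Σt_B) − (Σ(ρt)_A − Σ(ρt)_B) / ρ_m.
Σt_A = 24.7 km; Σt_B = 8.062 km; Σ(ρt)_A = 71949; Σ(ρt)_B = 19005.08 (in km·kg/m³).
e = (24.7 − 8.062) − (71949 − 19005.08) / 3390 = 1.02 km.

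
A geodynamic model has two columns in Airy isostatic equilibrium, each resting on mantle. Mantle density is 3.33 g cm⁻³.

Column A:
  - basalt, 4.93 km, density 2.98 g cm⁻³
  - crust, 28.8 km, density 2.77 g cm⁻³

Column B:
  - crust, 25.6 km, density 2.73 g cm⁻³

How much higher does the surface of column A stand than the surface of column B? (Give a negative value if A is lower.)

0.749 km

For any compensation level in the mantle, the mantle terms cancel and isostasy reduces to e = (Σt_A − Σt_B) − (Σ(ρt)_A − Σ(ρt)_B) / ρ_m.
Σt_A = 33.73 km; Σt_B = 25.6 km; Σ(ρt)_A = 94.4674; Σ(ρt)_B = 69.888 (in km·g cm⁻³).
e = (33.73 − 25.6) − (94.4674 − 69.888) / 3.33 = 0.749 km.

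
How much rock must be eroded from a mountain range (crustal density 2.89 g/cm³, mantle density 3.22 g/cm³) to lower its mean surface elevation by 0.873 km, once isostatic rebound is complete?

8.52 km

Net drop Δ = e − u = e − e ρ_c/ρ_m = e (ρ_m − ρ_c)/ρ_m.
e = Δ ρ_m/(ρ_m − ρ_c) = 0.873 km × 3.22/0.33 = 8.52 km.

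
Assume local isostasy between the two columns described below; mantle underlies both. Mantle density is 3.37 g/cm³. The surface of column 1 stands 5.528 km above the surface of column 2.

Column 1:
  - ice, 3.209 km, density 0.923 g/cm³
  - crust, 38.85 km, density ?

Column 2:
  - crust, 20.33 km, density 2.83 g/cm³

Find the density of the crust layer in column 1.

Take the compensation level at the base of the deeper column (depth z_c below the surface of column 1) and equate Σ ρ_i t_i down to z_c; mantle fills any gap and the z_c terms cancel.
Column 1: 3.209×0.923 + 38.85×ρ + (z_c − 42.059)×3.37
Column 2: 5.528×0 + 20.33×2.83 + (z_c − 5.528 − 20.33)×3.37
The z_c×3.37 term appears on both sides and cancels. Collect the known terms of each column as K = Σ(ρt)_known − 3.37 × (depth of known layers): K_1 = 2.961907 − 3.37×42.059 = −138.776923; K_2 = 57.5339 − 3.37×(5.528 + 20.33) = −29.60756.
Balance: K_1 + 38.85×ρ = K_2, so ρ = (K_2 − K_1)/38.85 = 109.169/38.85 = 2.81 g/cm³.

2.81 g/cm³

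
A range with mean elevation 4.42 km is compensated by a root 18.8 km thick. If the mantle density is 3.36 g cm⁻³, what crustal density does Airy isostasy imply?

ρ_c h = (ρ_m − ρ_c) r → ρ_c (h + r) = ρ_m r → ρ_c = ρ_m r / (h + r).
ρ_c = 3.36 × 18.8 km / (4.42 km + 18.8 km) = 2.72 g cm⁻³.

2.72 g cm⁻³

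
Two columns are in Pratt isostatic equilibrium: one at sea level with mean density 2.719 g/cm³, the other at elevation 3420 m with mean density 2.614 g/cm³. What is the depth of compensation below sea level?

85100 m

ρ_ref D = ρ (D + h) → D (ρ_ref − ρ) = ρ h.
D = ρ h/(ρ_ref − ρ) = 2.614 × 3420 m/(2.719 − 2.614) = 85100 m.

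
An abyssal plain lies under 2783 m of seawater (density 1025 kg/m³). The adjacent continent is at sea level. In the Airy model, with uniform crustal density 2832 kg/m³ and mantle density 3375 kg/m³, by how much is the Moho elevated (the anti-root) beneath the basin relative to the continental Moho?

9260 m

Equating mass per unit area of the two columns: replacing crust with seawater at the top is compensated by replacing crust with mantle at the base: d (ρ_c − ρ_w) = a (ρ_m − ρ_c).
a = d (ρ_c − ρ_w)/(ρ_m − ρ_c) = 2783 m × 1807/543 = 9260 m.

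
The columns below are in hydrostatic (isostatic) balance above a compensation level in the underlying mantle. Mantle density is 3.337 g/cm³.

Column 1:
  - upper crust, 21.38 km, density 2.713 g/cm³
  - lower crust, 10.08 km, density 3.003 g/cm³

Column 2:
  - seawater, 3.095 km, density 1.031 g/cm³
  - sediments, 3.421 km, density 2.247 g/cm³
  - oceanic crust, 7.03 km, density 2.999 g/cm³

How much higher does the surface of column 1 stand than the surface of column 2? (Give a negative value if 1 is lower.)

For any compensation level in the mantle, the mantle terms cancel and isostasy reduces to e = (Σt_1 − Σt_2) − (Σ(ρt)_1 − Σ(ρt)_2) / ρ_m.
Σt_1 = 31.46 km; Σt_2 = 13.546 km; Σ(ρt)_1 = 88.27418; Σ(ρt)_2 = 31.960902 (in km·g/cm³).
e = (31.46 − 13.546) − (88.27418 − 31.960902) / 3.337 = 1.04 km.

1.04 km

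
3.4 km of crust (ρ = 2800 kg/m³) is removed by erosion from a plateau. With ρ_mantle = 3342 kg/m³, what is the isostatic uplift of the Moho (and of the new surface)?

2.85 km

Unloading: uplift u = e ρ_c/ρ_m = 3.4 km × 2800/3342 = 2.85 km.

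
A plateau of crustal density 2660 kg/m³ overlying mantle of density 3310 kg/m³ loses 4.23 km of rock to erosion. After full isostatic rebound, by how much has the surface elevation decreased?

Rebound u = e ρ_c/ρ_m = 4.23 km × 2660/3310 = 3.399 km.
Net surface drop = e − u = 4.23 km − 3.399 km = e (ρ_m − ρ_c)/ρ_m = 0.831 km.

0.831 km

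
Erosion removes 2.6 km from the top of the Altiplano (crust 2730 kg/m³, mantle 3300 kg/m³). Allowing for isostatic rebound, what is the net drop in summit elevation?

0.449 km

Rebound u = e ρ_c/ρ_m = 2.6 km × 2730/3300 = 2.151 km.
Net surface drop = e − u = 2.6 km − 2.151 km = e (ρ_m − ρ_c)/ρ_m = 0.449 km.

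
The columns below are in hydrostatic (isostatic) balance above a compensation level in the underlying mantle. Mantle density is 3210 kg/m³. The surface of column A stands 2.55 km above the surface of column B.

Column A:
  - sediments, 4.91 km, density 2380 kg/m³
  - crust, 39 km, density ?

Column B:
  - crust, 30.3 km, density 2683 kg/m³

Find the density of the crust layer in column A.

Take the compensation level at the base of the deeper column (depth z_c below the surface of column A) and equate Σ ρ_i t_i down to z_c; mantle fills any gap and the z_c terms cancel.
Column A: 4.91×2380 + 39×ρ + (z_c − 43.91)×3210
Column B: 2.55×0 + 30.3×2683 + (z_c − 2.55 − 30.3)×3210
The z_c×3210 term appears on both sides and cancels. Collect the known terms of each column as K = Σ(ρt)_known − 3210 × (depth of known layers): K_A = 11685.8 − 3210×43.91 = −129265.3; K_B = 81294.9 − 3210×(2.55 + 30.3) = −24153.6.
Balance: K_A + 39×ρ = K_B, so ρ = (K_B − K_A)/39 = 105112/39 = 2700 kg/m³.

2700 kg/m³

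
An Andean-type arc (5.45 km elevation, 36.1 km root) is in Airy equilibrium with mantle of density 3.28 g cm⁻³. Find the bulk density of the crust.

2.85 g cm⁻³

ρ_c h = (ρ_m − ρ_c) r → ρ_c (h + r) = ρ_m r → ρ_c = ρ_m r / (h + r).
ρ_c = 3.28 × 36.1 km / (5.45 km + 36.1 km) = 2.85 g cm⁻³.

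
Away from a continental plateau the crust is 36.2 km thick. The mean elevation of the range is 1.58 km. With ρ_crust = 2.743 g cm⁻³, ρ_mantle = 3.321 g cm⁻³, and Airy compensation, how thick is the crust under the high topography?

45.3 km

Root depth r = h ρ_c / (ρ_m − ρ_c) = 1.58 km × 2.743 / 0.578 = 7.498 km.
Total thickness = T + h + r = 36.2 km + 1.58 km + 7.498 km = 45.3 km.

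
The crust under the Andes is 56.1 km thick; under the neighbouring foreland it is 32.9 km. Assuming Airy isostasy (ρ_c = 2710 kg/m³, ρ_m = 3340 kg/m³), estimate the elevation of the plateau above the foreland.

Excess crust Δ = 56.1 km − 32.9 km = 23.2 km, split between elevation h and root r with h + r = Δ.
Airy balance ρ_c h = (ρ_m − ρ_c) r gives r = h ρ_c/(ρ_m − ρ_c), so h (1 + ρ_c/(ρ_m − ρ_c)) = Δ, i.e. h = Δ (ρ_m − ρ_c)/ρ_m.
h = 23.2 km × 630/3340 = 4.38 km.

4.38 km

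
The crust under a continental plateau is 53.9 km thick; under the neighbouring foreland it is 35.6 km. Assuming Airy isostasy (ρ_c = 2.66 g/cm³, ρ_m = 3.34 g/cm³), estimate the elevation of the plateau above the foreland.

Excess crust Δ = 53.9 km − 35.6 km = 18.3 km, split between elevation h and root r with h + r = Δ.
Airy balance ρ_c h = (ρ_m − ρ_c) r gives r = h ρ_c/(ρ_m − ρ_c), so h (1 + ρ_c/(ρ_m − ρ_c)) = Δ, i.e. h = Δ (ρ_m − ρ_c)/ρ_m.
h = 18.3 km × 0.68/3.34 = 3.73 km.

3.73 km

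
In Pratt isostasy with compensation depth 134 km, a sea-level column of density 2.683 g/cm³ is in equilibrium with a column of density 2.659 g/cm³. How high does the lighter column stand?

ρ_ref D = ρ (D + h) → h = D (ρ_ref − ρ)/ρ.
h = 134 km × (2.683 − 2.659)/2.659 = 1.21 km.

1.21 km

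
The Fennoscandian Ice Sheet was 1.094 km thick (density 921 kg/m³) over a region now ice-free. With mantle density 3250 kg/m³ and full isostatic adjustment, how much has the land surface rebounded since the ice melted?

Removing the load lets mantle flow back in; uplift u satisfies ρ_ice t = ρ_m u.
u = t ρ_ice/ρ_m = 1.094 km × 921/3250 = 0.31 km.

0.31 km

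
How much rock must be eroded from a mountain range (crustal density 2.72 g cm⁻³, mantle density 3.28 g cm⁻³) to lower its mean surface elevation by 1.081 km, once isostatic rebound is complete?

Net drop Δ = e − u = e − e ρ_c/ρ_m = e (ρ_m − ρ_c)/ρ_m.
e = Δ ρ_m/(ρ_m − ρ_c) = 1.081 km × 3.28/0.56 = 6.33 km.

6.33 km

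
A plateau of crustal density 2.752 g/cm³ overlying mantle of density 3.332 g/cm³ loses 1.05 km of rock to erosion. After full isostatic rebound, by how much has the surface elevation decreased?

Rebound u = e ρ_c/ρ_m = 1.05 km × 2.752/3.332 = 0.8672 km.
Net surface drop = e − u = 1.05 km − 0.8672 km = e (ρ_m − ρ_c)/ρ_m = 0.183 km.

0.183 km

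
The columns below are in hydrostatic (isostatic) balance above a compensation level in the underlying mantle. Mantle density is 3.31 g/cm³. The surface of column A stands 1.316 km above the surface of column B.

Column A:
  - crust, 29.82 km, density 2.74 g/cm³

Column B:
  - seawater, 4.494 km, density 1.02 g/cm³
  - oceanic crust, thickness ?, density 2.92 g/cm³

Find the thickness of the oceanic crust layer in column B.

Take the compensation level at the base of the deeper column (depth z_c below the surface of column A) and equate Σ ρ_i t_i down to z_c; mantle fills any gap and the z_c terms cancel.
Column A: 29.82×2.74 + (z_c − 29.82)×3.31
Column B: 1.316×0 + 4.494×1.02 + x×2.92 + (z_c − 1.316 − 4.494 − x)×3.31
The z_c×3.31 term appears on both sides and cancels. Collect the known terms of each column as K = Σ(ρt)_known − 3.31 × (depth of known layers): K_A = 81.7068 − 3.31×29.82 = −16.9974; K_B = 4.58388 − 3.31×(1.316 + 4.494) = −14.64722.
Balance: K_A = K_B − x×(3.31 − 2.92), so x = (K_B − K_A)/(3.31 − 2.92) = 2.35018/0.39 = 6.03 km.

6.03 km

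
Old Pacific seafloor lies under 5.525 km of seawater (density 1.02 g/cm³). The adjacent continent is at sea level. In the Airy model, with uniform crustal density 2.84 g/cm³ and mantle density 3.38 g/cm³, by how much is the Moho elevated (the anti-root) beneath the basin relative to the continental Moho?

18.6 km

For local isostatic compensation: replacing crust with seawater at the top is compensated by replacing crust with mantle at the base: d (ρ_c − ρ_w) = a (ρ_m − ρ_c).
a = d (ρ_c − ρ_w)/(ρ_m − ρ_c) = 5.525 km × 1.82/0.54 = 18.6 km.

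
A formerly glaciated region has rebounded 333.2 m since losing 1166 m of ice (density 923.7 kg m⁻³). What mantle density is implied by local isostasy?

ρ_m = ρ_ice t / u = 923.7 × 1166 m/333.2 m = 3230 kg m⁻³.

3230 kg m⁻³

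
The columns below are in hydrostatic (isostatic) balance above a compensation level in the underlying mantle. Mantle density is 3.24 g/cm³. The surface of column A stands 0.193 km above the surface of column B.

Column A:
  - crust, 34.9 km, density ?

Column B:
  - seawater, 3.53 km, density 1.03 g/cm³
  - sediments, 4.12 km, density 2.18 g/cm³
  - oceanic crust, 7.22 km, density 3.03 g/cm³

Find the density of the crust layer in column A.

2.83 g/cm³

Take the compensation level at the base of the deeper column (depth z_c below the surface of column A) and equate Σ ρ_i t_i down to z_c; mantle fills any gap and the z_c terms cancel.
Column A: 34.9×ρ + (z_c − 34.9)×3.24
Column B: 0.193×0 + 3.53×1.03 + 4.12×2.18 + 7.22×3.03 + (z_c − 0.193 − 14.87)×3.24
The z_c×3.24 term appears on both sides and cancels. Collect the known terms of each column as K = Σ(ρt)_known − 3.24 × (depth of known layers): K_A = 0 − 3.24×34.9 = −113.076; K_B = 34.4941 − 3.24×(0.193 + 14.87) = −14.31002.
Balance: K_A + 34.9×ρ = K_B, so ρ = (K_B − K_A)/34.9 = 98.766/34.9 = 2.83 g/cm³.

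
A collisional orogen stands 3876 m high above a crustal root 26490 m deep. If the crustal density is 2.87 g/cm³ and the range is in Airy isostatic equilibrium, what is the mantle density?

Airy balance: ρ_c h = (ρ_m − ρ_c) r → ρ_m = ρ_c (1 + h/r).
ρ_m = 2.87 × (1 + 3876 m/26490 m) = 3.29 g/cm³.

3.29 g/cm³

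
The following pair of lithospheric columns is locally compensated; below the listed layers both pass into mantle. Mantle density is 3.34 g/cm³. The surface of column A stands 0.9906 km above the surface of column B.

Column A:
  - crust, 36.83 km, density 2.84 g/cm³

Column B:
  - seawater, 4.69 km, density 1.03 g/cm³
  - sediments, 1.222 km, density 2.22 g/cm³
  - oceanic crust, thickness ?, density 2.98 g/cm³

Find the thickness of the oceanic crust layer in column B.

Take the compensation level at the base of the deeper column (depth z_c below the surface of column A) and equate Σ ρ_i t_i down to z_c; mantle fills any gap and the z_c terms cancel.
Column A: 36.83×2.84 + (z_c − 36.83)×3.34
Column B: 0.9906×0 + 4.69×1.03 + 1.222×2.22 + x×2.98 + (z_c − 0.9906 − 5.912 − x)×3.34
The z_c×3.34 term appears on both sides and cancels. Collect the known terms of each column as K = Σ(ρt)_known − 3.34 × (depth of known layers): K_A = 104.5972 − 3.34×36.83 = −18.415; K_B = 7.54354 − 3.34×(0.9906 + 5.912) = −15.511144.
Balance: K_A = K_B − x×(3.34 − 2.98), so x = (K_B − K_A)/(3.34 − 2.98) = 2.90386/0.36 = 8.07 km.

8.07 km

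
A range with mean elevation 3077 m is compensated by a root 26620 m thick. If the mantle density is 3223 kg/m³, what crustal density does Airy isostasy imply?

ρ_c h = (ρ_m − ρ_c) r → ρ_c (h + r) = ρ_m r → ρ_c = ρ_m r / (h + r).
ρ_c = 3223 × 26620 m / (3077 m + 26620 m) = 2890 kg/m³.

2890 kg/m³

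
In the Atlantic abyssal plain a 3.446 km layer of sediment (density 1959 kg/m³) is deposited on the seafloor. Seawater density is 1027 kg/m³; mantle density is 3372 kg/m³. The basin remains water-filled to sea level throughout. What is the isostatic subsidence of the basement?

Submarine loading: the sediment displaces seawater, and the subsidence is in turn flooded, so s (ρ_m − ρ_w) = t (ρ_sed − ρ_w).
s = 3.446 km × (1959 − 1027) / (3372 − 1027) = 1.37 km.

1.37 km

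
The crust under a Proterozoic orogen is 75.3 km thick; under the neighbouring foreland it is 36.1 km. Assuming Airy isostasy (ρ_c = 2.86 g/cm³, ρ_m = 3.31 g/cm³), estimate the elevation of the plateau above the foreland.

5.33 km

Excess crust Δ = 75.3 km − 36.1 km = 39.2 km, split between elevation h and root r with h + r = Δ.
Airy balance ρ_c h = (ρ_m − ρ_c) r gives r = h ρ_c/(ρ_m − ρ_c), so h (1 + ρ_c/(ρ_m − ρ_c)) = Δ, i.e. h = Δ (ρ_m − ρ_c)/ρ_m.
h = 39.2 km × 0.45/3.31 = 5.33 km.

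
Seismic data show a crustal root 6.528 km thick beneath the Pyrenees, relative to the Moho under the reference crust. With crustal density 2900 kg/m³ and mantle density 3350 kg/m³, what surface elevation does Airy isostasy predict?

1.01 km

By Archimedes' principle applied to the lithosphere: ρ_c h = (ρ_m − ρ_c) r.
h = r (ρ_m − ρ_c) / ρ_c = 6.528 km × (3350 − 2900) / 2900 = 1.01 km.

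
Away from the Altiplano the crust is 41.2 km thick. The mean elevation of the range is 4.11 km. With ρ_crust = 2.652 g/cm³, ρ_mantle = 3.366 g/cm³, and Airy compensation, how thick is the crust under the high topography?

60.6 km

Root depth r = h ρ_c / (ρ_m − ρ_c) = 4.11 km × 2.652 / 0.714 = 15.27 km.
Total thickness = T + h + r = 41.2 km + 4.11 km + 15.27 km = 60.6 km.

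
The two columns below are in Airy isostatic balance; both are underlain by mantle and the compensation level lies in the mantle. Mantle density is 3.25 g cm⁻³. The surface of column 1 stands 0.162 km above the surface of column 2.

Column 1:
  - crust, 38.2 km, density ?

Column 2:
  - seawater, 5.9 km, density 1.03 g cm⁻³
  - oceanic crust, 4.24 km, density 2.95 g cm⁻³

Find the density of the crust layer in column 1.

2.86 g cm⁻³

Take the compensation level at the base of the deeper column (depth z_c below the surface of column 1) and equate Σ ρ_i t_i down to z_c; mantle fills any gap and the z_c terms cancel.
Column 1: 38.2×ρ + (z_c − 38.2)×3.25
Column 2: 0.162×0 + 5.9×1.03 + 4.24×2.95 + (z_c − 0.162 − 10.14)×3.25
The z_c×3.25 term appears on both sides and cancels. Collect the known terms of each column as K = Σ(ρt)_known − 3.25 × (depth of known layers): K_1 = 0 − 3.25×38.2 = −124.15; K_2 = 18.585 − 3.25×(0.162 + 10.14) = −14.8965.
Balance: K_1 + 38.2×ρ = K_2, so ρ = (K_2 − K_1)/38.2 = 109.253/38.2 = 2.86 g cm⁻³.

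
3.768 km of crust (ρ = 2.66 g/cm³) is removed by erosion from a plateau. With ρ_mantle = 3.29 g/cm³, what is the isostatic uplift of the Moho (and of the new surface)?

Unloading: uplift u = e ρ_c/ρ_m = 3.768 km × 2.66/3.29 = 3.05 km.

3.05 km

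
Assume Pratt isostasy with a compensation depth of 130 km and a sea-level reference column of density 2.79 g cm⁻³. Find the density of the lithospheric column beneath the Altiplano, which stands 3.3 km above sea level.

2.72 g cm⁻³

Pratt balance: ρ_ref D = ρ (D + h).
ρ = ρ_ref D/(D + h) = 2.79 × 130 km/(130 km + 3.3 km) = 2.72 g cm⁻³.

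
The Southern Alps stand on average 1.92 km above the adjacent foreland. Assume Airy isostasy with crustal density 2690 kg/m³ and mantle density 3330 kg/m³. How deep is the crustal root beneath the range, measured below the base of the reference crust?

Balancing pressure at the compensation depth: the weight of the topography is balanced by the buoyancy of the root, ρ_c h = (ρ_m − ρ_c) r.
r = h · ρ_c / (ρ_m − ρ_c) = 1.92 km × 2690 / (3330 − 2690) = 8.07 km.

8.07 km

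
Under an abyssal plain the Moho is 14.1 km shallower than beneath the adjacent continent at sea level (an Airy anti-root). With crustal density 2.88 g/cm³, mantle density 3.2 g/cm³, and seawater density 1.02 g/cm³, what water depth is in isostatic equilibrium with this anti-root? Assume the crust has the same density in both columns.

Replacing a thickness d of crust by seawater at the top must be balanced by replacing crust with mantle at the base: d (ρ_c − ρ_w) = a (ρ_m − ρ_c).
d = a (ρ_m − ρ_c)/(ρ_c − ρ_w) = 14.1 km × 0.32/1.86 = 2.43 km.

2.43 km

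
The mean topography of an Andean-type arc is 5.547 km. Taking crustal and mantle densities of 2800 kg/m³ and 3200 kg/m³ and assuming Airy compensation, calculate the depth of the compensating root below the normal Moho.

38.8 km

Balancing pressure at the compensation depth: the weight of the topography is balanced by the buoyancy of the root, ρ_c h = (ρ_m − ρ_c) r.
r = h · ρ_c / (ρ_m − ρ_c) = 5.547 km × 2800 / (3200 − 2800) = 38.8 km.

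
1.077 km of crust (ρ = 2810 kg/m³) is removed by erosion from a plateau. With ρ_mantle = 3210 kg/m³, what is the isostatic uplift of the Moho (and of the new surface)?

Unloading: uplift u = e ρ_c/ρ_m = 1.077 km × 2810/3210 = 0.943 km.

0.943 km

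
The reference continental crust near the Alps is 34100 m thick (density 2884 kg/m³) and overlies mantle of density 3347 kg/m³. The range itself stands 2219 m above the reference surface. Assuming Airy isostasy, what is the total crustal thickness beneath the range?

Root depth r = h ρ_c / (ρ_m − ρ_c) = 2219 m × 2884 / 463 = 13820 m.
Total thickness = T + h + r = 34100 m + 2219 m + 13820 m = 50100 m.

50100 m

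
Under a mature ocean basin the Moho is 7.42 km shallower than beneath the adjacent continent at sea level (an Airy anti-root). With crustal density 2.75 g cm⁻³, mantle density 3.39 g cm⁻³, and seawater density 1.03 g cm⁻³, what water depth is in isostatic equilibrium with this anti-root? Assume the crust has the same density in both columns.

Replacing a thickness d of crust by seawater at the top must be balanced by replacing crust with mantle at the base: d (ρ_c − ρ_w) = a (ρ_m − ρ_c).
d = a (ρ_m − ρ_c)/(ρ_c − ρ_w) = 7.42 km × 0.64/1.72 = 2.76 km.

2.76 km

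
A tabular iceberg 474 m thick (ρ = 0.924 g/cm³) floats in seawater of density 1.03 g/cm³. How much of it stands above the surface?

48.8 m

Floating equilibrium: submerged depth d = t ρ_obj/ρ_fluid = 474 m × 0.924/1.03 = 425.2 m.
Freeboard = t − d = 474 m − 425.2 m = 48.8 m.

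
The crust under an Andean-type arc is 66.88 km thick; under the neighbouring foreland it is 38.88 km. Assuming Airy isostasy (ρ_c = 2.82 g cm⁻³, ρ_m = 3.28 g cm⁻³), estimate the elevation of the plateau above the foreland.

Excess crust Δ = 66.88 km − 38.88 km = 28 km, split between elevation h and root r with h + r = Δ.
Airy balance ρ_c h = (ρ_m − ρ_c) r gives r = h ρ_c/(ρ_m − ρ_c), so h (1 + ρ_c/(ρ_m − ρ_c)) = Δ, i.e. h = Δ (ρ_m − ρ_c)/ρ_m.
h = 28 km × 0.46/3.28 = 3.93 km.

3.93 km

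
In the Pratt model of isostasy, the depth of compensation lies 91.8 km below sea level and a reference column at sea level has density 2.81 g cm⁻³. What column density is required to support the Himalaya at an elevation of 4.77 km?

Pratt balance: ρ_ref D = ρ (D + h).
ρ = ρ_ref D/(D + h) = 2.81 × 91.8 km/(91.8 km + 4.77 km) = 2.67 g cm⁻³.

2.67 g cm⁻³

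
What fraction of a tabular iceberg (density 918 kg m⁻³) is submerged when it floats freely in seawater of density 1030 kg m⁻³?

Submerged fraction = ρ_obj/ρ_fluid = 918/1030 = 89.1%.

89.1%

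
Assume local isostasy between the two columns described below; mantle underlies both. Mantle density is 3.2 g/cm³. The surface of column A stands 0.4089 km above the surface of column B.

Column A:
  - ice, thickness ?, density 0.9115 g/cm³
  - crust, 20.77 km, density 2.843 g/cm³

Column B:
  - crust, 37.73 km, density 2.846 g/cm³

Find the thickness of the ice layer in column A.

Take the compensation level at the base of the deeper column (depth z_c below the surface of column A) and equate Σ ρ_i t_i down to z_c; mantle fills any gap and the z_c terms cancel.
Column A: x×0.9115 + 20.77×2.843 + (z_c − 20.77 − x)×3.2
Column B: 0.4089×0 + 37.73×2.846 + (z_c − 0.4089 − 37.73)×3.2
The z_c×3.2 term appears on both sides and cancels. Collect the known terms of each column as K = Σ(ρt)_known − 3.2 × (depth of known layers): K_A = 59.04911 − 3.2×20.77 = −7.41489; K_B = 107.37958 − 3.2×(0.4089 + 37.73) = −14.6649.
Balance: K_A − x×(3.2 − 0.9115) = K_B, so x = (K_A − K_B)/(3.2 − 0.9115) = 7.25001/2.2885 = 3.17 km.

3.17 km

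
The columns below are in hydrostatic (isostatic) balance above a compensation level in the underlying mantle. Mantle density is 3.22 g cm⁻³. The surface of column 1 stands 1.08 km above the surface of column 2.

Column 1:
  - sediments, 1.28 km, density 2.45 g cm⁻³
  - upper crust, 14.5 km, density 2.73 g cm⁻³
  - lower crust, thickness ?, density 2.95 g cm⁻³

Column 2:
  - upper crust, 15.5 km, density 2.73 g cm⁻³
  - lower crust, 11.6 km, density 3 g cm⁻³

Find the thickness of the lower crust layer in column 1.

Take the compensation level at the base of the deeper column (depth z_c below the surface of column 1) and equate Σ ρ_i t_i down to z_c; mantle fills any gap and the z_c terms cancel.
Column 1: 1.28×2.45 + 14.5×2.73 + x×2.95 + (z_c − 15.78 − x)×3.22
Column 2: 1.08×0 + 15.5×2.73 + 11.6×3 + (z_c − 1.08 − 27.1)×3.22
The z_c×3.22 term appears on both sides and cancels. Collect the known terms of each column as K = Σ(ρt)_known − 3.22 × (depth of known layers): K_1 = 42.721 − 3.22×15.78 = −8.0906; K_2 = 77.115 − 3.22×(1.08 + 27.1) = −13.6246.
Balance: K_1 − x×(3.22 − 2.95) = K_2, so x = (K_1 − K_2)/(3.22 − 2.95) = 5.534/0.27 = 20.5 km.

20.5 km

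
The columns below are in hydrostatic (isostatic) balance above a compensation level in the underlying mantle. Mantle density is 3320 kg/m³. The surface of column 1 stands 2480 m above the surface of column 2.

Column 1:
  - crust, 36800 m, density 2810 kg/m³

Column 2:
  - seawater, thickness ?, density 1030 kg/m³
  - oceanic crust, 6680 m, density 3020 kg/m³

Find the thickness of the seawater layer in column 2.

Take the compensation level at the base of the deeper column (depth z_c below the surface of column 1) and equate Σ ρ_i t_i down to z_c; mantle fills any gap and the z_c terms cancel.
Column 1: 36800×2810 + (z_c − 36800)×3320
Column 2: 2480×0 + x×1030 + 6680×3020 + (z_c − 2480 − 6680 − x)×3320
The z_c×3320 term appears on both sides and cancels. Collect the known terms of each column as K = Σ(ρt)_known − 3320 × (depth of known layers): K_1 = 103408000 − 3320×36800 = −18768000; K_2 = 20173600 − 3320×(2480 + 6680) = −10237600.
Balance: K_1 = K_2 − x×(3320 − 1030), so x = (K_2 − K_1)/(3320 − 1030) = 8530400/2290 = 3730 m.

3730 m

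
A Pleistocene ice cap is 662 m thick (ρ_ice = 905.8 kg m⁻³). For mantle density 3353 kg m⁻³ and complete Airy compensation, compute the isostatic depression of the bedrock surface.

179 m

For local isostatic compensation: the ice load ρ_ice t is balanced by mantle displaced below, ρ_m s.
s = t ρ_ice / ρ_m = 662 m × 905.8/3353 = 179 m.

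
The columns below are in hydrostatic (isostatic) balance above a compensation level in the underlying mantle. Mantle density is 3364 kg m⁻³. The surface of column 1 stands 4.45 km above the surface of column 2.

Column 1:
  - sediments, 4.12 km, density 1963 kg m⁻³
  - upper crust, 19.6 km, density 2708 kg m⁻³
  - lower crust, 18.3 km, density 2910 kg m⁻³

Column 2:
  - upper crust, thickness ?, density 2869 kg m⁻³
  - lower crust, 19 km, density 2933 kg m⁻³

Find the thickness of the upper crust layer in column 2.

7.63 km

Take the compensation level at the base of the deeper column (depth z_c below the surface of column 1) and equate Σ ρ_i t_i down to z_c; mantle fills any gap and the z_c terms cancel.
Column 1: 4.12×1963 + 19.6×2708 + 18.3×2910 + (z_c − 42.02)×3364
Column 2: 4.45×0 + x×2869 + 19×2933 + (z_c − 4.45 − 19 − x)×3364
The z_c×3364 term appears on both sides and cancels. Collect the known terms of each column as K = Σ(ρt)_known − 3364 × (depth of known layers): K_1 = 114417.36 − 3364×42.02 = −26937.92; K_2 = 55727 − 3364×(4.45 + 19) = −23158.8.
Balance: K_1 = K_2 − x×(3364 − 2869), so x = (K_2 − K_1)/(3364 − 2869) = 3779.12/495 = 7.63 km.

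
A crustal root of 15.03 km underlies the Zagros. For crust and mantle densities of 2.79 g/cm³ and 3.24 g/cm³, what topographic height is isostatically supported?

By Archimedes' principle applied to the lithosphere: ρ_c h = (ρ_m − ρ_c) r.
h = r (ρ_m − ρ_c) / ρ_c = 15.03 km × (3.24 − 2.79) / 2.79 = 2.42 km.

2.42 km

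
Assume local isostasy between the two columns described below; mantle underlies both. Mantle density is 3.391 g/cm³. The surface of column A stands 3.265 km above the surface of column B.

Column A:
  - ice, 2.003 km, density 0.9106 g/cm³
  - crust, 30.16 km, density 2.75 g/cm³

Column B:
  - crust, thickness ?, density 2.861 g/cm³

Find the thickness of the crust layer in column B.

Take the compensation level at the base of the deeper column (depth z_c below the surface of column A) and equate Σ ρ_i t_i down to z_c; mantle fills any gap and the z_c terms cancel.
Column A: 2.003×0.9106 + 30.16×2.75 + (z_c − 32.163)×3.391
Column B: 3.265×0 + x×2.861 + (z_c − 3.265 − 0 − x)×3.391
The z_c×3.391 term appears on both sides and cancels. Collect the known terms of each column as K = Σ(ρt)_known − 3.391 × (depth of known layers): K_A = 84.7639318 − 3.391×32.163 = −24.3008012; K_B = 0 − 3.391×(3.265 + 0) = −11.071615.
Balance: K_A = K_B − x×(3.391 − 2.861), so x = (K_B − K_A)/(3.391 − 2.861) = 13.2292/0.53 = 25 km.

25 km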